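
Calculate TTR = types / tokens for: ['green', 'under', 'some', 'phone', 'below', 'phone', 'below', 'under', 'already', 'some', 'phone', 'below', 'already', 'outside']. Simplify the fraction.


Tokens: 14
Unique types: ('already', 'below', 'green', 'outside', 'phone', 'some', 'under') = 7
TTR = 7/14
Simplify: divide both by 7 -> 1/2
TTR = 1/2

1/2


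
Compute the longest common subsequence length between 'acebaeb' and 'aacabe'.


DP table for LCS of 'acebaeb' and 'aacabe':
       a  a  c  a  b  e
    0  0  0  0  0  0  0
  a 0  1  1  1  1  1  1
  c 0  1  1  2  2  2  2
  e 0  1  1  2  2  2  3
  b 0  1  1  2  2  3  3
  a 0  1  2  2  3  3  3
  e 0  1  2  2  3  3  4
  b 0  1  2  2  3  4  4
LCS: 'acbe'
LCS length = 4

4


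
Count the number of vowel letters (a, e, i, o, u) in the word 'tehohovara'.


Scanning each character of 'tehohovara':
  Position 1: 't' -> consonant (running count: 0)
  Position 2: 'e' -> vowel (running count: 1)
  Position 3: 'h' -> consonant (running count: 1)
  Position 4: 'o' -> vowel (running count: 2)
  Position 5: 'h' -> consonant (running count: 2)
  Position 6: 'o' -> vowel (running count: 3)
  Position 7: 'v' -> consonant (running count: 3)
  Position 8: 'a' -> vowel (running count: 4)
  Position 9: 'r' -> consonant (running count: 4)
  Position 10: 'a' -> vowel (running count: 5)
Total vowels: 5

5


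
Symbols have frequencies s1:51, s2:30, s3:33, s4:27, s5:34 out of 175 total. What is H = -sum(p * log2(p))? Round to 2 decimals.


Computing entropy H = -sum(p_i * log2(p_i)):
  s1: p = 51/175 = 0.2914, -p*log2(p) = 0.5184
  s2: p = 30/175 = 0.1714, -p*log2(p) = 0.4362
  s3: p = 33/175 = 0.1886, -p*log2(p) = 0.4539
  s4: p = 27/175 = 0.1543, -p*log2(p) = 0.4160
  s5: p = 34/175 = 0.1943, -p*log2(p) = 0.4592
H = sum of terms = 2.2837
Rounded to 2 decimals: 2.28

2.28


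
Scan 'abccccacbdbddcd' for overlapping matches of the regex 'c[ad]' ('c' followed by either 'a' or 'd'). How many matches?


Pattern: c[ad] means 'c' followed by either 'a' or 'd'.
Scanning 'abccccacbdbddcd' position-by-position:
  Pos 0: window 'ab' -> no
  Pos 1: window 'bc' -> no
  Pos 2: window 'cc' -> no
  Pos 3: window 'cc' -> no
  Pos 4: window 'cc' -> no
  Pos 5: window 'ca' -> MATCH
  Pos 6: window 'ac' -> no
  Pos 7: window 'cb' -> no
  Pos 8: window 'bd' -> no
  Pos 9: window 'db' -> no
  Pos 10: window 'bd' -> no
  Pos 11: window 'dd' -> no
  Pos 12: window 'dc' -> no
  Pos 13: window 'cd' -> MATCH
  Pos 14: window 'd' -> no
Total matches: 2

2


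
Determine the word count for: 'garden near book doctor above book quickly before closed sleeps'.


Counting words by splitting on spaces:
  Word 1: 'garden'
  Word 2: 'near'
  Word 3: 'book'
  Word 4: 'doctor'
  Word 5: 'above'
  Word 6: 'book'
  Word 7: 'quickly'
  Word 8: 'before'
  Word 9: 'closed'
  Word 10: 'sleeps'
Total words: 10

10


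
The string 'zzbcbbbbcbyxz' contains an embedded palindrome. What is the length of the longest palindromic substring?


Scanning 'zzbcbbbbcbyxz' for palindromic substrings.
Substring at positions 2-9: 'bcbbbbcb'.
Check: reverse('bcbbbbcb') = 'bcbbbbcb' -> palindrome confirmed.
Neighbouring characters ('z' / 'y') break symmetry, so it cannot extend further.
No longer palindromic substring exists; longest length = 8

8


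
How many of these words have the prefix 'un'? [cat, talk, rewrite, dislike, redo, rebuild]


Checking each word for prefix 'un':
  'cat' -> no (count: 0)
  'talk' -> no (count: 0)
  'rewrite' -> no (count: 0)
  'dislike' -> no (count: 0)
  'redo' -> no (count: 0)
  'rebuild' -> no (count: 0)
Total with prefix 'un': 0

0


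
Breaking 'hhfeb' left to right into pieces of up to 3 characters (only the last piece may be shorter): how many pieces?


'hhfeb' has 5 characters.
Chunking with max size 3:
  Chunk 1: 'hhf' (positions 0-2)
  Chunk 2: 'eb' (positions 3-4)
Total chunks: ceil(5 / 3) = 2

2


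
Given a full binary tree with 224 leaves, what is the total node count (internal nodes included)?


Leaf nodes (terminals): 224
Internal nodes = n - 1 = 224 - 1 = 223
Total = leaves + internal = 224 + 223 = 447

447


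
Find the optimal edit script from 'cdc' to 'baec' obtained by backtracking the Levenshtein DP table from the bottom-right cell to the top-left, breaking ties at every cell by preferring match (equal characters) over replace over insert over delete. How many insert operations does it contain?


Edit distance = 3. Backtracking from cell (3, 4) with preference match > replace > insert > delete,
then listing the resulting alignment 'cdc' -> 'baec' left to right:
  Step 1: insert 'b' [insertion #1]
  Step 2: replace c->a
  Step 3: replace d->e
  Step 4: keep 'c'
Total insertions: 1

1


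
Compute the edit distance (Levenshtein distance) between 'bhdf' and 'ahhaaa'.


Building DP table for s1='bhdf' (len 4) and s2='ahhaaa' (len 6):
       a  h  h  a  a  a
    0  1  2  3  4  5  6
  b 1  1  2  3  4  5  6
  h 2  2  1  2  3  4  5
  d 3  3  2  2  3  4  5
  f 4  4  3  3  3  4  5
Edit distance = dp[4][6] = 5

5


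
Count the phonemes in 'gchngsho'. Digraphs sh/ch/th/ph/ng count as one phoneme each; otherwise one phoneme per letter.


Parsing 'gchngsho' greedily, digraphs first:
  'g' -> consonant phoneme (phonemes so far: 1)
  'ch' -> digraph (1 consonant phoneme) (phonemes so far: 2)
  'ng' -> digraph (1 consonant phoneme) (phonemes so far: 3)
  'sh' -> digraph (1 consonant phoneme) (phonemes so far: 4)
  'o' -> vowel phoneme (phonemes so far: 5)
Total phonemes: 5

5


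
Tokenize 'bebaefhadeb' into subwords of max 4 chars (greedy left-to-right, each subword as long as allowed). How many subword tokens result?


'bebaefhadeb' has 11 characters.
Chunking with max size 4:
  Chunk 1: 'beba' (positions 0-3)
  Chunk 2: 'efha' (positions 4-7)
  Chunk 3: 'deb' (positions 8-10)
Total chunks: ceil(11 / 4) = 3

3


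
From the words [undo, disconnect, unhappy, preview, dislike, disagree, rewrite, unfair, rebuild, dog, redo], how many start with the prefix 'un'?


Checking each word for prefix 'un':
  'undo' -> YES, starts with 'un' (count: 1)
  'disconnect' -> no (count: 1)
  'unhappy' -> YES, starts with 'un' (count: 2)
  'preview' -> no (count: 2)
  'dislike' -> no (count: 2)
  'disagree' -> no (count: 2)
  'rewrite' -> no (count: 2)
  'unfair' -> YES, starts with 'un' (count: 3)
  'rebuild' -> no (count: 3)
  'dog' -> no (count: 3)
  'redo' -> no (count: 3)
Total with prefix 'un': 3

3


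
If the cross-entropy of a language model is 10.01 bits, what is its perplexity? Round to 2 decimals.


Perplexity formula: PP = 2^H
H = 10.01
PP = 2^10.01
Decompose: 2^10.01 = 2^10 * 2^0.01
2^10 = 1024, 2^0.01 ~ 1.0069556
PP ~ 1024 * 1.0069556 = 1031.1225344
Rounded to 2 decimals: 1031.12

1031.12


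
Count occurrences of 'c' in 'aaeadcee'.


Scanning 'aaeadcee' for 'c':
  Position 5: 'c' -> MATCH (count: 1)
Total occurrences of 'c': 1

1


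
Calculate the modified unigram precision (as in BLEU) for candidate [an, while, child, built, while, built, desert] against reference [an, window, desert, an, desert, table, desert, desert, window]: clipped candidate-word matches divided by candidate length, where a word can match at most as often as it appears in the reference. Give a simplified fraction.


Reference word counts: {'an': 2, 'desert': 4, 'table': 1, 'window': 2}
Checking each candidate word (with clipping):
  'an' -> in reference (ref count 2, used 1/2) -> match (matches: 1)
  'while' -> not in reference -> no match (matches: 1)
  'child' -> not in reference -> no match (matches: 1)
  'built' -> not in reference -> no match (matches: 1)
  'while' -> not in reference -> no match (matches: 1)
  'built' -> not in reference -> no match (matches: 1)
  'desert' -> in reference (ref count 4, used 1/4) -> match (matches: 2)
Clipped matches: 2, Candidate length: 7
Precision = 2/7

2/7


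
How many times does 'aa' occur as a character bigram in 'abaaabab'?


Scanning 'abaaabab' for bigram 'aa':
  Position 0: 'ab' -> no
  Position 1: 'ba' -> no
  Position 2: 'aa' -> MATCH
  Position 3: 'aa' -> MATCH
  Position 4: 'ab' -> no
  Position 5: 'ba' -> no
  Position 6: 'ab' -> no
Total matches: 2

2


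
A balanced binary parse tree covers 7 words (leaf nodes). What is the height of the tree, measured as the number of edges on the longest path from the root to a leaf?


In a balanced binary tree with n leaves the deepest leaf is ceil(log2(n)) edges below the root.
log2(7) = 2.8074
ceil(2.8074) = 3
height (edges) = 3

3


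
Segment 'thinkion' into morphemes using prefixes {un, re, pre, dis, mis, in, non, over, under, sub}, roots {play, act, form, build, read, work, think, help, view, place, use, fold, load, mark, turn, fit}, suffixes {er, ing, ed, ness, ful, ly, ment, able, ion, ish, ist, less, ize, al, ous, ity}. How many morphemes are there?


Segmenting 'thinkion' against the inventory:
  'think' -> root (morpheme 1)
  'ion' -> suffix (morpheme 2)
Total morphemes: 2

2


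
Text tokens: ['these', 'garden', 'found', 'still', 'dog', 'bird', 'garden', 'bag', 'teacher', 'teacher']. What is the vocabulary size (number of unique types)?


Listing all tokens and tracking unique types:
  Token 1: 'these' -> NEW (unique so far: 1)
  Token 2: 'garden' -> NEW (unique so far: 2)
  Token 3: 'found' -> NEW (unique so far: 3)
  Token 4: 'still' -> NEW (unique so far: 4)
  Token 5: 'dog' -> NEW (unique so far: 5)
  Token 6: 'bird' -> NEW (unique so far: 6)
  Token 7: 'garden' -> duplicate (unique so far: 6)
  Token 8: 'bag' -> NEW (unique so far: 7)
  Token 9: 'teacher' -> NEW (unique so far: 8)
  Token 10: 'teacher' -> duplicate (unique so far: 8)
Unique types: ('bag', 'bird', 'dog', 'found', 'garden', 'still', 'teacher', 'these')
Vocabulary size: 8

8


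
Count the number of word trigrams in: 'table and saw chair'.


Word trigrams from [4] words:
  Trigram 1: (table and saw)
  Trigram 2: (and saw chair)
Total word trigrams: 4 - 2 = 2

2


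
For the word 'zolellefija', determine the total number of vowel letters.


Scanning each character of 'zolellefija':
  Position 1: 'z' -> consonant (running count: 0)
  Position 2: 'o' -> vowel (running count: 1)
  Position 3: 'l' -> consonant (running count: 1)
  Position 4: 'e' -> vowel (running count: 2)
  Position 5: 'l' -> consonant (running count: 2)
  Position 6: 'l' -> consonant (running count: 2)
  Position 7: 'e' -> vowel (running count: 3)
  Position 8: 'f' -> consonant (running count: 3)
  Position 9: 'i' -> vowel (running count: 4)
  Position 10: 'j' -> consonant (running count: 4)
  Position 11: 'a' -> vowel (running count: 5)
Total vowels: 5

5


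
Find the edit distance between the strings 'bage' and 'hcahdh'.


Building DP table for s1='bage' (len 4) and s2='hcahdh' (len 6):
       h  c  a  h  d  h
    0  1  2  3  4  5  6
  b 1  1  2  3  4  5  6
  a 2  2  2  2  3  4  5
  g 3  3  3  3  3  4  5
  e 4  4  4  4  4  4  5
Edit distance = dp[4][6] = 5

5


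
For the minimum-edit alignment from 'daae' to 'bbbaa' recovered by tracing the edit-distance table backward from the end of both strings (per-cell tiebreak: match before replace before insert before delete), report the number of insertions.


Edit distance = 4. Backtracking from cell (4, 5) with preference match > replace > insert > delete,
then listing the resulting alignment 'daae' -> 'bbbaa' left to right:
  Step 1: insert 'b' [insertion #1]
  Step 2: replace d->b
  Step 3: replace a->b
  Step 4: keep 'a'
  Step 5: replace e->a
Total insertions: 1

1


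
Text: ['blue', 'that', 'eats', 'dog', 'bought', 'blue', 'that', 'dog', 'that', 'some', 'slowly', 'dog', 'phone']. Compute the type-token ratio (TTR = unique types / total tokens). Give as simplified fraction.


Tokens: 13
Unique types: ('blue', 'bought', 'dog', 'eats', 'phone', 'slowly', 'some', 'that') = 8
TTR = 8/13
Already in lowest terms.

8/13


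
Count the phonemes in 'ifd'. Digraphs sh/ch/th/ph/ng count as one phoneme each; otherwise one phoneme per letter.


Parsing 'ifd' greedily, digraphs first:
  'i' -> vowel phoneme (phonemes so far: 1)
  'f' -> consonant phoneme (phonemes so far: 2)
  'd' -> consonant phoneme (phonemes so far: 3)
Total phonemes: 3

3


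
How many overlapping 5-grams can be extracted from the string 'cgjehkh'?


String 'cgjehkh' has length L = 7.
Number of overlapping n-grams = L - n + 1
Substituting: 7 - 5 + 1 = 3

3


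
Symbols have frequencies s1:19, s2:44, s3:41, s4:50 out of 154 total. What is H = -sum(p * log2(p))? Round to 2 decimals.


Computing entropy H = -sum(p_i * log2(p_i)):
  s1: p = 19/154 = 0.1234, -p*log2(p) = 0.3725
  s2: p = 44/154 = 0.2857, -p*log2(p) = 0.5164
  s3: p = 41/154 = 0.2662, -p*log2(p) = 0.5083
  s4: p = 50/154 = 0.3247, -p*log2(p) = 0.5269
H = sum of terms = 1.9241
Rounded to 2 decimals: 1.92

1.92


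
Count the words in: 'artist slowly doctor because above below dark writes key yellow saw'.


Counting words by splitting on spaces:
  Word 1: 'artist'
  Word 2: 'slowly'
  Word 3: 'doctor'
  Word 4: 'because'
  Word 5: 'above'
  Word 6: 'below'
  Word 7: 'dark'
  Word 8: 'writes'
  Word 9: 'key'
  Word 10: 'yellow'
  Word 11: 'saw'
Total words: 11

11


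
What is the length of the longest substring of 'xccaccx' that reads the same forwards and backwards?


Scanning 'xccaccx' for palindromic substrings.
Substring at positions 0-6: 'xccaccx'.
Check: reverse('xccaccx') = 'xccaccx' -> palindrome confirmed.
No longer palindromic substring exists; longest length = 7

7


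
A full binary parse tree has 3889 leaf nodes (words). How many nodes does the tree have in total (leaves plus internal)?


Leaf nodes (terminals): 3889
Internal nodes = n - 1 = 3889 - 1 = 3888
Total = leaves + internal = 3889 + 3888 = 7777

7777


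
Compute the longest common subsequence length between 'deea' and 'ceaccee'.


DP table for LCS of 'deea' and 'ceaccee':
       c  e  a  c  c  e  e
    0  0  0  0  0  0  0  0
  d 0  0  0  0  0  0  0  0
  e 0  0  1  1  1  1  1  1
  e 0  0  1  1  1  1  2  2
  a 0  0  1  2  2  2  2  2
LCS: 'ee'
LCS length = 2

2


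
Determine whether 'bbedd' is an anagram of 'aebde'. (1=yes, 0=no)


Sort characters of 'bbedd': 'bbdde'
Sort characters of 'aebde': 'abdee'
Sorted forms differ -> they are NOT anagrams
Result: 0

0


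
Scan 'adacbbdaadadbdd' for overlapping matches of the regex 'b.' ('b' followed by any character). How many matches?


Pattern: b. means 'b' followed by any character.
Scanning 'adacbbdaadadbdd' position-by-position:
  Pos 0: window 'ad' -> no
  Pos 1: window 'da' -> no
  Pos 2: window 'ac' -> no
  Pos 3: window 'cb' -> no
  Pos 4: window 'bb' -> MATCH
  Pos 5: window 'bd' -> MATCH
  Pos 6: window 'da' -> no
  Pos 7: window 'aa' -> no
  Pos 8: window 'ad' -> no
  Pos 9: window 'da' -> no
  Pos 10: window 'ad' -> no
  Pos 11: window 'db' -> no
  Pos 12: window 'bd' -> MATCH
  Pos 13: window 'dd' -> no
  Pos 14: window 'd' -> no
Total matches: 3

3


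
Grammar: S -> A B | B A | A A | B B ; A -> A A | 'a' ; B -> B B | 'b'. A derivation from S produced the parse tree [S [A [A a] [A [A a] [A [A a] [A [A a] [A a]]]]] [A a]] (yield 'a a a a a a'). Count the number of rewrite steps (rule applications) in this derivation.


Every bracketed nonterminal node [X ...] in the tree is produced by exactly one rule application.
Reading the tree off as a leftmost derivation:
  Step 1: S  =>  A A   (applied S -> A A)
  Step 2: A A  =>  A A A   (applied A -> A A)
  Step 3: A A A  =>  a A A   (applied A -> a)
  Step 4: a A A  =>  a A A A   (applied A -> A A)
  Step 5: a A A A  =>  a a A A   (applied A -> a)
  Step 6: a a A A  =>  a a A A A   (applied A -> A A)
  Step 7: a a A A A  =>  a a a A A   (applied A -> a)
  Step 8: a a a A A  =>  a a a A A A   (applied A -> A A)
  Step 9: a a a A A A  =>  a a a a A A   (applied A -> a)
  Step 10: a a a a A A  =>  a a a a a A   (applied A -> a)
  Step 11: a a a a a A  =>  a a a a a a   (applied A -> a)
Final yield: a a a a a a
Total rewrite steps: 11

11


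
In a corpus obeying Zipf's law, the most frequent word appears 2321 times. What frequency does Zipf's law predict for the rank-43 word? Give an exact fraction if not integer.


Zipf's law: freq(rank) = f1 / rank
f1 = 2321, rank = 43
freq = 2321 / 43
GCD(2321, 43) = 1
Simplified: 2321/43

2321/43


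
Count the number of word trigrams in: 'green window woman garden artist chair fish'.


Word trigrams from [7] words:
  Trigram 1: (green window woman)
  Trigram 2: (window woman garden)
  Trigram 3: (woman garden artist)
  Trigram 4: (garden artist chair)
  Trigram 5: (artist chair fish)
Total word trigrams: 7 - 2 = 5

5


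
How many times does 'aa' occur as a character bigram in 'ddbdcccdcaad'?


Scanning 'ddbdcccdcaad' for bigram 'aa':
  Position 0: 'dd' -> no
  Position 1: 'db' -> no
  Position 2: 'bd' -> no
  Position 3: 'dc' -> no
  Position 4: 'cc' -> no
  Position 5: 'cc' -> no
  Position 6: 'cd' -> no
  Position 7: 'dc' -> no
  Position 8: 'ca' -> no
  Position 9: 'aa' -> MATCH
  Position 10: 'ad' -> no
Total matches: 1

1


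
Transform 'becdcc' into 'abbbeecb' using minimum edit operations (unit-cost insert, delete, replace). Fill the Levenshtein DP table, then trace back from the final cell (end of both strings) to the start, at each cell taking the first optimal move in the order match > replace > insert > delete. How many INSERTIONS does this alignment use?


Edit distance = 6. Backtracking from cell (6, 8) with preference match > replace > insert > delete,
then listing the resulting alignment 'becdcc' -> 'abbbeecb' left to right:
  Step 1: insert 'a' [insertion #1]
  Step 2: insert 'b' [insertion #2]
  Step 3: keep 'b'
  Step 4: replace e->b
  Step 5: replace c->e
  Step 6: replace d->e
  Step 7: keep 'c'
  Step 8: replace c->b
Total insertions: 2

2


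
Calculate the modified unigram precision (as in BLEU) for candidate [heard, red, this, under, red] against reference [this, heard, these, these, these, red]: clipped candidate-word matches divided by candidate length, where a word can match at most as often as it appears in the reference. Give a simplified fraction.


Reference word counts: {'heard': 1, 'red': 1, 'these': 3, 'this': 1}
Checking each candidate word (with clipping):
  'heard' -> in reference (ref count 1, used 1/1) -> match (matches: 1)
  'red' -> in reference (ref count 1, used 1/1) -> match (matches: 2)
  'this' -> in reference (ref count 1, used 1/1) -> match (matches: 3)
  'under' -> not in reference -> no match (matches: 3)
  'red' -> ref count 1 already used up (1/1) -> clipped, no match (matches: 3)
Clipped matches: 3, Candidate length: 5
Precision = 3/5

3/5


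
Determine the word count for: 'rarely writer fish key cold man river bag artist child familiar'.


Counting words by splitting on spaces:
  Word 1: 'rarely'
  Word 2: 'writer'
  Word 3: 'fish'
  Word 4: 'key'
  Word 5: 'cold'
  Word 6: 'man'
  Word 7: 'river'
  Word 8: 'bag'
  Word 9: 'artist'
  Word 10: 'child'
  Word 11: 'familiar'
Total words: 11

11


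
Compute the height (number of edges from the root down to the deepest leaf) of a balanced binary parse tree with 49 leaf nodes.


In a balanced binary tree with n leaves the deepest leaf is ceil(log2(n)) edges below the root.
log2(49) = 5.6147
ceil(5.6147) = 6
height (edges) = 6

6


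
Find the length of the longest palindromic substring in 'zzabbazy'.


Scanning 'zzabbazy' for palindromic substrings.
Substring at positions 1-6: 'zabbaz'.
Check: reverse('zabbaz') = 'zabbaz' -> palindrome confirmed.
Neighbouring characters ('z' / 'y') break symmetry, so it cannot extend further.
No longer palindromic substring exists; longest length = 6

6


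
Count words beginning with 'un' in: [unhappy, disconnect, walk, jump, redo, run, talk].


Checking each word for prefix 'un':
  'unhappy' -> YES, starts with 'un' (count: 1)
  'disconnect' -> no (count: 1)
  'walk' -> no (count: 1)
  'jump' -> no (count: 1)
  'redo' -> no (count: 1)
  'run' -> no (count: 1)
  'talk' -> no (count: 1)
Total with prefix 'un': 1

1


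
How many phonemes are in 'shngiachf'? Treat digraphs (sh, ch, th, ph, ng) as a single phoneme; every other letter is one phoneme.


Parsing 'shngiachf' greedily, digraphs first:
  'sh' -> digraph (1 consonant phoneme) (phonemes so far: 1)
  'ng' -> digraph (1 consonant phoneme) (phonemes so far: 2)
  'i' -> vowel phoneme (phonemes so far: 3)
  'a' -> vowel phoneme (phonemes so far: 4)
  'ch' -> digraph (1 consonant phoneme) (phonemes so far: 5)
  'f' -> consonant phoneme (phonemes so far: 6)
Total phonemes: 6

6


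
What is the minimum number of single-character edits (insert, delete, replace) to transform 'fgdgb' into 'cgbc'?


Building DP table for s1='fgdgb' (len 5) and s2='cgbc' (len 4):
       c  g  b  c
    0  1  2  3  4
  f 1  1  2  3  4
  g 2  2  1  2  3
  d 3  3  2  2  3
  g 4  4  3  3  3
  b 5  5  4  3  4
Edit distance = dp[5][4] = 4

4


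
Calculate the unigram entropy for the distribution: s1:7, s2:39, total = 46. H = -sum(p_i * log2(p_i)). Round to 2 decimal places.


Computing entropy H = -sum(p_i * log2(p_i)):
  s1: p = 7/46 = 0.1522, -p*log2(p) = 0.4133
  s2: p = 39/46 = 0.8478, -p*log2(p) = 0.2019
H = sum of terms = 0.6152
Rounded to 2 decimals: 0.62

0.62


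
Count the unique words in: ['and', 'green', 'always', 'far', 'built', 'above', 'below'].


Listing all tokens and tracking unique types:
  Token 1: 'and' -> NEW (unique so far: 1)
  Token 2: 'green' -> NEW (unique so far: 2)
  Token 3: 'always' -> NEW (unique so far: 3)
  Token 4: 'far' -> NEW (unique so far: 4)
  Token 5: 'built' -> NEW (unique so far: 5)
  Token 6: 'above' -> NEW (unique so far: 6)
  Token 7: 'below' -> NEW (unique so far: 7)
Unique types: ('above', 'always', 'and', 'below', 'built', 'far', 'green')
Vocabulary size: 7

7


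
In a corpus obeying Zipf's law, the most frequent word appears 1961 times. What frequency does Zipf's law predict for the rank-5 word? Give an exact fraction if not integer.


Zipf's law: freq(rank) = f1 / rank
f1 = 1961, rank = 5
freq = 1961 / 5
GCD(1961, 5) = 1
Simplified: 1961/5

1961/5


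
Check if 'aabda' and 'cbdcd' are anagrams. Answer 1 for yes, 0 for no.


Sort characters of 'aabda': 'aaabd'
Sort characters of 'cbdcd': 'bccdd'
Sorted forms differ -> they are NOT anagrams
Result: 0

0


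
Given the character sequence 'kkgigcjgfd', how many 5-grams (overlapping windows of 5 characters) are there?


String 'kkgigcjgfd' has length L = 10.
Number of overlapping n-grams = L - n + 1
Substituting: 10 - 5 + 1 = 6

6


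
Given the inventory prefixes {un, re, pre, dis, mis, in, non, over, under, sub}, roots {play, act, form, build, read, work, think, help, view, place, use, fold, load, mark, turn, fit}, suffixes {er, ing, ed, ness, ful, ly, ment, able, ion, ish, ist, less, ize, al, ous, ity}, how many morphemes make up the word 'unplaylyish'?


Segmenting 'unplaylyish' against the inventory:
  'un' -> prefix (morpheme 1)
  'play' -> root (morpheme 2)
  'ly' -> suffix (morpheme 3)
  'ish' -> suffix (morpheme 4)
Total morphemes: 4

4


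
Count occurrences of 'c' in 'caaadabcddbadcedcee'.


Scanning 'caaadabcddbadcedcee' for 'c':
  Position 0: 'c' -> MATCH (count: 1)
  Position 7: 'c' -> MATCH (count: 2)
  Position 13: 'c' -> MATCH (count: 3)
  Position 16: 'c' -> MATCH (count: 4)
Total occurrences of 'c': 4

4


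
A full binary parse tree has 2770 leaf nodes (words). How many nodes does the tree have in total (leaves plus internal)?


Leaf nodes (terminals): 2770
Internal nodes = n - 1 = 2770 - 1 = 2769
Total = leaves + internal = 2770 + 2769 = 5539

5539


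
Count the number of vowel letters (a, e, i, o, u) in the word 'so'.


Scanning each character of 'so':
  Position 1: 's' -> consonant (running count: 0)
  Position 2: 'o' -> vowel (running count: 1)
Total vowels: 1

1


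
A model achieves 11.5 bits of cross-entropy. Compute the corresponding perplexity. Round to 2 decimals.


Perplexity formula: PP = 2^H
H = 11.5
PP = 2^11.5
Decompose: 2^11.5 = 2^11 * 2^0.5 = 2^11 * sqrt(2)
2^11 = 2048, sqrt(2) ~ 1.4142136
PP ~ 2048 * 1.4142136 = 2896.3094528
Rounded to 2 decimals: 2896.31

2896.31


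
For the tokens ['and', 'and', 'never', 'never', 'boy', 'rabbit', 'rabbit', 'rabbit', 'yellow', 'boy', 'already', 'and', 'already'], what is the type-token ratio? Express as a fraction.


Tokens: 13
Unique types: ('already', 'and', 'boy', 'never', 'rabbit', 'yellow') = 6
TTR = 6/13
Already in lowest terms.

6/13


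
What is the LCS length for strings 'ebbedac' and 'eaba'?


DP table for LCS of 'ebbedac' and 'eaba':
       e  a  b  a
    0  0  0  0  0
  e 0  1  1  1  1
  b 0  1  1  2  2
  b 0  1  1  2  2
  e 0  1  1  2  2
  d 0  1  1  2  2
  a 0  1  2  2  3
  c 0  1  2  2  3
LCS: 'eba'
LCS length = 3

3


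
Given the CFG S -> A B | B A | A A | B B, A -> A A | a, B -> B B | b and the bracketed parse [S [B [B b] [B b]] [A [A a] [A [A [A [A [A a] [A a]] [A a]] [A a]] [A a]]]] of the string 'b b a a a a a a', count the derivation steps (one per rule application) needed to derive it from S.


Every bracketed nonterminal node [X ...] in the tree is produced by exactly one rule application.
Reading the tree off as a leftmost derivation:
  Step 1: S  =>  B A   (applied S -> B A)
  Step 2: B A  =>  B B A   (applied B -> B B)
  Step 3: B B A  =>  b B A   (applied B -> b)
  Step 4: b B A  =>  b b A   (applied B -> b)
  Step 5: b b A  =>  b b A A   (applied A -> A A)
  Step 6: b b A A  =>  b b a A   (applied A -> a)
  Step 7: b b a A  =>  b b a A A   (applied A -> A A)
  Step 8: b b a A A  =>  b b a A A A   (applied A -> A A)
  Step 9: b b a A A A  =>  b b a A A A A   (applied A -> A A)
  Step 10: b b a A A A A  =>  b b a A A A A A   (applied A -> A A)
  Step 11: b b a A A A A A  =>  b b a a A A A A   (applied A -> a)
  Step 12: b b a a A A A A  =>  b b a a a A A A   (applied A -> a)
  Step 13: b b a a a A A A  =>  b b a a a a A A   (applied A -> a)
  Step 14: b b a a a a A A  =>  b b a a a a a A   (applied A -> a)
  Step 15: b b a a a a a A  =>  b b a a a a a a   (applied A -> a)
Final yield: b b a a a a a a
Total rewrite steps: 15

15


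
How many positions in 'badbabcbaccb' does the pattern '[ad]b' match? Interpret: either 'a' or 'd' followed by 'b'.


Pattern: [ad]b means either 'a' or 'd' followed by 'b'.
Scanning 'badbabcbaccb' position-by-position:
  Pos 0: window 'ba' -> no
  Pos 1: window 'ad' -> no
  Pos 2: window 'db' -> MATCH
  Pos 3: window 'ba' -> no
  Pos 4: window 'ab' -> MATCH
  Pos 5: window 'bc' -> no
  Pos 6: window 'cb' -> no
  Pos 7: window 'ba' -> no
  Pos 8: window 'ac' -> no
  Pos 9: window 'cc' -> no
  Pos 10: window 'cb' -> no
  Pos 11: window 'b' -> no
Total matches: 2

2


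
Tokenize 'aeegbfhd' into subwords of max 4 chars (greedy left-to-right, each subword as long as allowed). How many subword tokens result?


'aeegbfhd' has 8 characters.
Chunking with max size 4:
  Chunk 1: 'aeeg' (positions 0-3)
  Chunk 2: 'bfhd' (positions 4-7)
Total chunks: ceil(8 / 4) = 2

2


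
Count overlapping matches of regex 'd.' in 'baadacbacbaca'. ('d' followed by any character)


Pattern: d. means 'd' followed by any character.
Scanning 'baadacbacbaca' position-by-position:
  Pos 0: window 'ba' -> no
  Pos 1: window 'aa' -> no
  Pos 2: window 'ad' -> no
  Pos 3: window 'da' -> MATCH
  Pos 4: window 'ac' -> no
  Pos 5: window 'cb' -> no
  Pos 6: window 'ba' -> no
  Pos 7: window 'ac' -> no
  Pos 8: window 'cb' -> no
  Pos 9: window 'ba' -> no
  Pos 10: window 'ac' -> no
  Pos 11: window 'ca' -> no
  Pos 12: window 'a' -> no
Total matches: 1

1


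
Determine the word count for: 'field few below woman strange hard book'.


Counting words by splitting on spaces:
  Word 1: 'field'
  Word 2: 'few'
  Word 3: 'below'
  Word 4: 'woman'
  Word 5: 'strange'
  Word 6: 'hard'
  Word 7: 'book'
Total words: 7

7


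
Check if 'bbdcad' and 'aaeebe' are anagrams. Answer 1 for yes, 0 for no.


Sort characters of 'bbdcad': 'abbcdd'
Sort characters of 'aaeebe': 'aabeee'
Sorted forms differ -> they are NOT anagrams
Result: 0

0


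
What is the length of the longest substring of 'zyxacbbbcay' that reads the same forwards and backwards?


Scanning 'zyxacbbbcay' for palindromic substrings.
Substring at positions 3-9: 'acbbbca'.
Check: reverse('acbbbca') = 'acbbbca' -> palindrome confirmed.
Neighbouring characters ('x' / 'y') break symmetry, so it cannot extend further.
No longer palindromic substring exists; longest length = 7

7


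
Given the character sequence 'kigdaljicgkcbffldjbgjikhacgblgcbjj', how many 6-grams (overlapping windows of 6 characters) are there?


String 'kigdaljicgkcbffldjbgjikhacgblgcbjj' has length L = 34.
Number of overlapping n-grams = L - n + 1
Substituting: 34 - 6 + 1 = 29

29


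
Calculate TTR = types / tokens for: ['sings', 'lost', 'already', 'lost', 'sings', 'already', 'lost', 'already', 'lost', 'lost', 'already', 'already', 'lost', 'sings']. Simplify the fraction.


Tokens: 14
Unique types: ('already', 'lost', 'sings') = 3
TTR = 3/14
Already in lowest terms.

3/14


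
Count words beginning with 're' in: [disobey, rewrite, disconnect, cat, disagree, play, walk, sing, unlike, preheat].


Checking each word for prefix 're':
  'disobey' -> no (count: 0)
  'rewrite' -> YES, starts with 're' (count: 1)
  'disconnect' -> no (count: 1)
  'cat' -> no (count: 1)
  'disagree' -> no (count: 1)
  'play' -> no (count: 1)
  'walk' -> no (count: 1)
  'sing' -> no (count: 1)
  'unlike' -> no (count: 1)
  'preheat' -> no (count: 1)
Total with prefix 're': 1

1


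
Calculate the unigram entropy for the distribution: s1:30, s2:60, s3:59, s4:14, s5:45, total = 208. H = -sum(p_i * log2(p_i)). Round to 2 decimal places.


Computing entropy H = -sum(p_i * log2(p_i)):
  s1: p = 30/208 = 0.1442, -p*log2(p) = 0.4029
  s2: p = 60/208 = 0.2885, -p*log2(p) = 0.5174
  s3: p = 59/208 = 0.2837, -p*log2(p) = 0.5156
  s4: p = 14/208 = 0.0673, -p*log2(p) = 0.2620
  s5: p = 45/208 = 0.2163, -p*log2(p) = 0.4778
H = sum of terms = 2.1757
Rounded to 2 decimals: 2.18

2.18


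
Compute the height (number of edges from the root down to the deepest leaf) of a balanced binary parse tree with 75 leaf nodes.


In a balanced binary tree with n leaves the deepest leaf is ceil(log2(n)) edges below the root.
log2(75) = 6.2288
ceil(6.2288) = 7
height (edges) = 7

7


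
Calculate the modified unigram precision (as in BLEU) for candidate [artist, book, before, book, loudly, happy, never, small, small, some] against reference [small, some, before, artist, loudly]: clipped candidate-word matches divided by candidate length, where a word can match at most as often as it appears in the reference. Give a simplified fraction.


Reference word counts: {'artist': 1, 'before': 1, 'loudly': 1, 'small': 1, 'some': 1}
Checking each candidate word (with clipping):
  'artist' -> in reference (ref count 1, used 1/1) -> match (matches: 1)
  'book' -> not in reference -> no match (matches: 1)
  'before' -> in reference (ref count 1, used 1/1) -> match (matches: 2)
  'book' -> not in reference -> no match (matches: 2)
  'loudly' -> in reference (ref count 1, used 1/1) -> match (matches: 3)
  'happy' -> not in reference -> no match (matches: 3)
  'never' -> not in reference -> no match (matches: 3)
  'small' -> in reference (ref count 1, used 1/1) -> match (matches: 4)
  'small' -> ref count 1 already used up (1/1) -> clipped, no match (matches: 4)
  'some' -> in reference (ref count 1, used 1/1) -> match (matches: 5)
Clipped matches: 5, Candidate length: 10
Precision = 5/10 = 1/2

1/2


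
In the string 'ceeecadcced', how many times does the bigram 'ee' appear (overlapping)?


Scanning 'ceeecadcced' for bigram 'ee':
  Position 0: 'ce' -> no
  Position 1: 'ee' -> MATCH
  Position 2: 'ee' -> MATCH
  Position 3: 'ec' -> no
  Position 4: 'ca' -> no
  Position 5: 'ad' -> no
  Position 6: 'dc' -> no
  Position 7: 'cc' -> no
  Position 8: 'ce' -> no
  Position 9: 'ed' -> no
Total matches: 2

2


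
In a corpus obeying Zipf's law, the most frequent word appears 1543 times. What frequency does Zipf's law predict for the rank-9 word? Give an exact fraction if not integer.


Zipf's law: freq(rank) = f1 / rank
f1 = 1543, rank = 9
freq = 1543 / 9
GCD(1543, 9) = 1
Simplified: 1543/9

1543/9


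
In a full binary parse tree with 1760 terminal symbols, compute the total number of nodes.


Leaf nodes (terminals): 1760
Internal nodes = n - 1 = 1760 - 1 = 1759
Total = leaves + internal = 1760 + 1759 = 3519

3519


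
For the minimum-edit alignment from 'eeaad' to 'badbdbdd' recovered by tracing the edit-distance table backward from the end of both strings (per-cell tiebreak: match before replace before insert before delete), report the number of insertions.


Edit distance = 7. Backtracking from cell (5, 8) with preference match > replace > insert > delete,
then listing the resulting alignment 'eeaad' -> 'badbdbdd' left to right:
  Step 1: insert 'b' [insertion #1]
  Step 2: insert 'a' [insertion #2]
  Step 3: insert 'd' [insertion #3]
  Step 4: replace e->b
  Step 5: replace e->d
  Step 6: replace a->b
  Step 7: replace a->d
  Step 8: keep 'd'
Total insertions: 3

3


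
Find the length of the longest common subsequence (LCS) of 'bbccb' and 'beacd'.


DP table for LCS of 'bbccb' and 'beacd':
       b  e  a  c  d
    0  0  0  0  0  0
  b 0  1  1  1  1  1
  b 0  1  1  1  1  1
  c 0  1  1  1  2  2
  c 0  1  1  1  2  2
  b 0  1  1  1  2  2
LCS: 'bc'
LCS length = 2

2


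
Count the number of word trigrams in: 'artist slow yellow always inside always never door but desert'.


Word trigrams from [10] words:
  Trigram 1: (artist slow yellow)
  Trigram 2: (slow yellow always)
  Trigram 3: (yellow always inside)
  Trigram 4: (always inside always)
  Trigram 5: (inside always never)
  Trigram 6: (always never door)
  Trigram 7: (never door but)
  Trigram 8: (door but desert)
Total word trigrams: 10 - 2 = 8

8


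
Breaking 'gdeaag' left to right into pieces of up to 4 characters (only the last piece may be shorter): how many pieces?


'gdeaag' has 6 characters.
Chunking with max size 4:
  Chunk 1: 'gdea' (positions 0-3)
  Chunk 2: 'ag' (positions 4-5)
Total chunks: ceil(6 / 4) = 2

2


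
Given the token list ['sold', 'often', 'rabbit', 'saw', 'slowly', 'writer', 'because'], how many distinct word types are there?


Listing all tokens and tracking unique types:
  Token 1: 'sold' -> NEW (unique so far: 1)
  Token 2: 'often' -> NEW (unique so far: 2)
  Token 3: 'rabbit' -> NEW (unique so far: 3)
  Token 4: 'saw' -> NEW (unique so far: 4)
  Token 5: 'slowly' -> NEW (unique so far: 5)
  Token 6: 'writer' -> NEW (unique so far: 6)
  Token 7: 'because' -> NEW (unique so far: 7)
Unique types: ('because', 'often', 'rabbit', 'saw', 'slowly', 'sold', 'writer')
Vocabulary size: 7

7


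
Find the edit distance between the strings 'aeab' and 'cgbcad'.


Building DP table for s1='aeab' (len 4) and s2='cgbcad' (len 6):
       c  g  b  c  a  d
    0  1  2  3  4  5  6
  a 1  1  2  3  4  4  5
  e 2  2  2  3  4  5  5
  a 3  3  3  3  4  4  5
  b 4  4  4  3  4  5  5
Edit distance = dp[4][6] = 5

5


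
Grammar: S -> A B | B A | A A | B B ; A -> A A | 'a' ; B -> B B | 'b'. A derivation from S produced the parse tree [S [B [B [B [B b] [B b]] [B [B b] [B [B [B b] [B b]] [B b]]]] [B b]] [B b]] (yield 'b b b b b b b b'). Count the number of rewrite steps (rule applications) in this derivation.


Every bracketed nonterminal node [X ...] in the tree is produced by exactly one rule application.
Reading the tree off as a leftmost derivation:
  Step 1: S  =>  B B   (applied S -> B B)
  Step 2: B B  =>  B B B   (applied B -> B B)
  Step 3: B B B  =>  B B B B   (applied B -> B B)
  Step 4: B B B B  =>  B B B B B   (applied B -> B B)
  Step 5: B B B B B  =>  b B B B B   (applied B -> b)
  Step 6: b B B B B  =>  b b B B B   (applied B -> b)
  Step 7: b b B B B  =>  b b B B B B   (applied B -> B B)
  Step 8: b b B B B B  =>  b b b B B B   (applied B -> b)
  Step 9: b b b B B B  =>  b b b B B B B   (applied B -> B B)
  Step 10: b b b B B B B  =>  b b b B B B B B   (applied B -> B B)
  Step 11: b b b B B B B B  =>  b b b b B B B B   (applied B -> b)
  Step 12: b b b b B B B B  =>  b b b b b B B B   (applied B -> b)
  Step 13: b b b b b B B B  =>  b b b b b b B B   (applied B -> b)
  Step 14: b b b b b b B B  =>  b b b b b b b B   (applied B -> b)
  Step 15: b b b b b b b B  =>  b b b b b b b b   (applied B -> b)
Final yield: b b b b b b b b
Total rewrite steps: 15

15


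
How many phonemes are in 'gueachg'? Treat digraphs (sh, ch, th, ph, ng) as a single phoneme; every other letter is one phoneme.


Parsing 'gueachg' greedily, digraphs first:
  'g' -> consonant phoneme (phonemes so far: 1)
  'u' -> vowel phoneme (phonemes so far: 2)
  'e' -> vowel phoneme (phonemes so far: 3)
  'a' -> vowel phoneme (phonemes so far: 4)
  'ch' -> digraph (1 consonant phoneme) (phonemes so far: 5)
  'g' -> consonant phoneme (phonemes so far: 6)
Total phonemes: 6

6


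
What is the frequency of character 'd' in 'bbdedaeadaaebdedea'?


Scanning 'bbdedaeadaaebdedea' for 'd':
  Position 2: 'd' -> MATCH (count: 1)
  Position 4: 'd' -> MATCH (count: 2)
  Position 8: 'd' -> MATCH (count: 3)
  Position 13: 'd' -> MATCH (count: 4)
  Position 15: 'd' -> MATCH (count: 5)
Total occurrences of 'd': 5

5


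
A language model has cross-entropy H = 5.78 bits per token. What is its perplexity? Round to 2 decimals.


Perplexity formula: PP = 2^H
H = 5.78
PP = 2^5.78
Decompose: 2^5.78 = 2^5 * 2^0.78
2^5 = 32, 2^0.78 ~ 1.7171309
PP ~ 32 * 1.7171309 = 54.9481888
Rounded to 2 decimals: 54.95

54.95


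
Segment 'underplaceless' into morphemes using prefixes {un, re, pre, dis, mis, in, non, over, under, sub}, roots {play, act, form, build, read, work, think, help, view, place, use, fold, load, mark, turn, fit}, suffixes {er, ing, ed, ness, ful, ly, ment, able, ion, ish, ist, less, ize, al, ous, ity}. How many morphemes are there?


Segmenting 'underplaceless' against the inventory:
  'under' -> prefix (morpheme 1)
  'place' -> root (morpheme 2)
  'less' -> suffix (morpheme 3)
Total morphemes: 3

3


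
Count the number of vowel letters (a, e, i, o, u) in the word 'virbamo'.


Scanning each character of 'virbamo':
  Position 1: 'v' -> consonant (running count: 0)
  Position 2: 'i' -> vowel (running count: 1)
  Position 3: 'r' -> consonant (running count: 1)
  Position 4: 'b' -> consonant (running count: 1)
  Position 5: 'a' -> vowel (running count: 2)
  Position 6: 'm' -> consonant (running count: 2)
  Position 7: 'o' -> vowel (running count: 3)
Total vowels: 3

3


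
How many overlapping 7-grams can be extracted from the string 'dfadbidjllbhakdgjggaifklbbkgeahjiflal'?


String 'dfadbidjllbhakdgjggaifklbbkgeahjiflal' has length L = 37.
Number of overlapping n-grams = L - n + 1
Substituting: 37 - 7 + 1 = 31

31


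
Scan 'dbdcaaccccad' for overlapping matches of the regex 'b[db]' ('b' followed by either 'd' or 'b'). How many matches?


Pattern: b[db] means 'b' followed by either 'd' or 'b'.
Scanning 'dbdcaaccccad' position-by-position:
  Pos 0: window 'db' -> no
  Pos 1: window 'bd' -> MATCH
  Pos 2: window 'dc' -> no
  Pos 3: window 'ca' -> no
  Pos 4: window 'aa' -> no
  Pos 5: window 'ac' -> no
  Pos 6: window 'cc' -> no
  Pos 7: window 'cc' -> no
  Pos 8: window 'cc' -> no
  Pos 9: window 'ca' -> no
  Pos 10: window 'ad' -> no
  Pos 11: window 'd' -> no
Total matches: 1

1


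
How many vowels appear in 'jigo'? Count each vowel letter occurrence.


Scanning each character of 'jigo':
  Position 1: 'j' -> consonant (running count: 0)
  Position 2: 'i' -> vowel (running count: 1)
  Position 3: 'g' -> consonant (running count: 1)
  Position 4: 'o' -> vowel (running count: 2)
Total vowels: 2

2


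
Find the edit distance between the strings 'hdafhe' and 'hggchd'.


Building DP table for s1='hdafhe' (len 6) and s2='hggchd' (len 6):
       h  g  g  c  h  d
    0  1  2  3  4  5  6
  h 1  0  1  2  3  4  5
  d 2  1  1  2  3  4  4
  a 3  2  2  2  3  4  5
  f 4  3  3  3  3  4  5
  h 5  4  4  4  4  3  4
  e 6  5  5  5  5  4  4
Edit distance = dp[6][6] = 4

4
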